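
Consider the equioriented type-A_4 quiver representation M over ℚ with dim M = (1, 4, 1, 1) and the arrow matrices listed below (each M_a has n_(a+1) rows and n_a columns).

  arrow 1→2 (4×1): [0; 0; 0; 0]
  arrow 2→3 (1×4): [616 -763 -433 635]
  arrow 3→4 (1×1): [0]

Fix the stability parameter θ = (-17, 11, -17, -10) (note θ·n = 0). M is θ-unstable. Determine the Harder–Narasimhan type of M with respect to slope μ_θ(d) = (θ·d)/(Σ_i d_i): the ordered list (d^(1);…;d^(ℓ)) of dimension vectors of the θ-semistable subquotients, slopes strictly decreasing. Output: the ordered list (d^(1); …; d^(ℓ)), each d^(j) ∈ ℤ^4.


Via rank(M_{q-1}∘⋯∘M_p): M ≅ I[1,1], I[2,2]^3, I[2,3], I[4,4].
μ_θ-semistable layers: μ^(1)=11; μ^(2)=-3; μ^(3)=-10; μ^(4)=-17

((0, 3, 0, 0); (0, 1, 1, 0); (0, 0, 0, 1); (1, 0, 0, 0))


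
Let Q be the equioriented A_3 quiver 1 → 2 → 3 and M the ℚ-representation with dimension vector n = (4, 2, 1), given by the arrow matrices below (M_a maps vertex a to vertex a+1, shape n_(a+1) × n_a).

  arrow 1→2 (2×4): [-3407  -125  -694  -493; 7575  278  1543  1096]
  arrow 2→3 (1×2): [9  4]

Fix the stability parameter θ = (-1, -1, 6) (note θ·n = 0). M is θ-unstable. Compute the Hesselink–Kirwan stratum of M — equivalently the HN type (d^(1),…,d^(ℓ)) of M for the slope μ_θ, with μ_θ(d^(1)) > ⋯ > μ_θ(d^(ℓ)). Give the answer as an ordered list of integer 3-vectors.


Via rank(M_{q-1}∘⋯∘M_p): M ≅ I[1,1]^2, I[1,2], I[1,3].
μ_θ-semistable layers: μ^(1)=6; μ^(2)=-1

((0, 0, 1); (4, 2, 0))


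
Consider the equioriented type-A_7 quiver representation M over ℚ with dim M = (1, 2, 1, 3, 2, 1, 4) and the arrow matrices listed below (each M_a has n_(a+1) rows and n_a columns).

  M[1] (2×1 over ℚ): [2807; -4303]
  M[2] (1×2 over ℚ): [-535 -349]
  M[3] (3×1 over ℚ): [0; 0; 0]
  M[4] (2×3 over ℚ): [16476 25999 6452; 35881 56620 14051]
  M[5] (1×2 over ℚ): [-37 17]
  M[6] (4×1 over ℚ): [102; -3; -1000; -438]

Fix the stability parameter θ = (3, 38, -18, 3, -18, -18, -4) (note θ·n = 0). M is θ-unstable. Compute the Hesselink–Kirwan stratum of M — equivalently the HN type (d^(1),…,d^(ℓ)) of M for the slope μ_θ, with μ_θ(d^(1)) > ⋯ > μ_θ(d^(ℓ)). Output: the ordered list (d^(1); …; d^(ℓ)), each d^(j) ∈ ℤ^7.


Via rank(M_{q-1}∘⋯∘M_p): M ≅ I[1,3], I[2,2], I[4,4], I[4,5], I[4,7], I[7,7]^3.
μ_θ-semistable layers: μ^(1)=38; μ^(2)=10; μ^(3)=3; μ^(4)=-4; μ^(5)=-15/2; μ^(6)=-11

((0, 1, 0, 0, 0, 0, 0); (0, 1, 1, 0, 0, 0, 0); (1, 0, 0, 1, 0, 0, 0); (0, 0, 0, 0, 0, 0, 4); (0, 0, 0, 1, 1, 0, 0); (0, 0, 0, 1, 1, 1, 0))


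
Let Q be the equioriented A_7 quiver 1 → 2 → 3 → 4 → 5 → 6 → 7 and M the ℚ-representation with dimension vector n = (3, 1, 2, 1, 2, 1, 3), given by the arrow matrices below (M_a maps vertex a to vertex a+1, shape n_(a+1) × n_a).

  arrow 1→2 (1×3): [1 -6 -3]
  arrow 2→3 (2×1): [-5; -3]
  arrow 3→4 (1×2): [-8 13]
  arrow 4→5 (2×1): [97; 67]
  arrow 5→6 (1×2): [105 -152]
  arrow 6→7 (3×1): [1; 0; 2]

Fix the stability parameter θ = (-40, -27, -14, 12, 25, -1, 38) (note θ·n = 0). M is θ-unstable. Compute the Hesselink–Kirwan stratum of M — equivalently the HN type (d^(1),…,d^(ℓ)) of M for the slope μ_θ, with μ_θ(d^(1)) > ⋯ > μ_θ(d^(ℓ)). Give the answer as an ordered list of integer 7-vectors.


Via rank(M_{q-1}∘⋯∘M_p): M ≅ I[1,1]^2, I[1,7], I[3,3], I[5,5], I[7,7]^2.
μ_θ-semistable layers: μ^(1)=38; μ^(2)=25; μ^(3)=12; μ^(4)=-14; μ^(5)=-27; μ^(6)=-40

((0, 0, 0, 0, 0, 0, 3); (0, 0, 0, 0, 1, 0, 0); (0, 0, 0, 1, 1, 1, 0); (0, 0, 2, 0, 0, 0, 0); (0, 1, 0, 0, 0, 0, 0); (3, 0, 0, 0, 0, 0, 0))


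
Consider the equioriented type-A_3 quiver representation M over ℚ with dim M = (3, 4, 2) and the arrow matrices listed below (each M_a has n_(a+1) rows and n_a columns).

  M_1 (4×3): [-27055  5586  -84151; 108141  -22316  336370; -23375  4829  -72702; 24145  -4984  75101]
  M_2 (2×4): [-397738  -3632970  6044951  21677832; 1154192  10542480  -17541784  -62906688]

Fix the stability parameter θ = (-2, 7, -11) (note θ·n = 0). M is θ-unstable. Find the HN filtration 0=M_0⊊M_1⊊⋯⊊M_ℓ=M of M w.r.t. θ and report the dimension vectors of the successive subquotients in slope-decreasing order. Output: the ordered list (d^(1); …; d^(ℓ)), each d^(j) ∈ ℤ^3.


Interval decomposition of M: I[1,2]^2, I[1,3], I[2,2], I[3,3].
HN type (ℓ=3): μ^(1)=7; μ^(2)=-2; μ^(3)=-11

((0, 3, 0); (3, 1, 1); (0, 0, 1))


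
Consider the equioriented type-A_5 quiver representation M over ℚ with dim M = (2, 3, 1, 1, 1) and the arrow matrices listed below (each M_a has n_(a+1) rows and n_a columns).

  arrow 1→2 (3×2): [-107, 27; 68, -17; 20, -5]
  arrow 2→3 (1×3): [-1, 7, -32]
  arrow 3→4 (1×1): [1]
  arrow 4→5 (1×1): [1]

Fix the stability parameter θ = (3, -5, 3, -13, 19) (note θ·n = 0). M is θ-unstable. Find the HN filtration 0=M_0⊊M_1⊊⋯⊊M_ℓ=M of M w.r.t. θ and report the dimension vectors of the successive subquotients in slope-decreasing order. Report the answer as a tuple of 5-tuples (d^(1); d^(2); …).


Barcode: M ≅ I[1,2], I[1,5], I[2,2]. HN layers by μ_θ (4 steps, strictly decreasing):
  μ^(1)=19; μ^(2)=-1; μ^(3)=-3; μ^(4)=-5

((0, 0, 0, 0, 1); (1, 1, 0, 0, 0); (1, 1, 1, 1, 0); (0, 1, 0, 0, 0))


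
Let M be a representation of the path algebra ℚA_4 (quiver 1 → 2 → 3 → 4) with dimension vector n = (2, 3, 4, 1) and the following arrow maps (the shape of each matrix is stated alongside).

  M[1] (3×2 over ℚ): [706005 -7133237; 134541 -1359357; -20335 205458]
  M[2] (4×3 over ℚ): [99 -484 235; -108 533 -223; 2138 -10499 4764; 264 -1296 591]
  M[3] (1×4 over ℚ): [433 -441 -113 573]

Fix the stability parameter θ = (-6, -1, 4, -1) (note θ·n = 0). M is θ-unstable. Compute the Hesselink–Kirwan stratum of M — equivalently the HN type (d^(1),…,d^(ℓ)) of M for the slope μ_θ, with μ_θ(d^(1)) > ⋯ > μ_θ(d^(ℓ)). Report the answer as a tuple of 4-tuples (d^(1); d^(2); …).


Via rank(M_{q-1}∘⋯∘M_p): M ≅ I[1,3], I[1,4], I[2,3], I[3,3].
μ_θ-semistable layers: μ^(1)=4; μ^(2)=3/2; μ^(3)=-1; μ^(4)=-6

((0, 0, 3, 0); (0, 0, 1, 1); (0, 3, 0, 0); (2, 0, 0, 0))


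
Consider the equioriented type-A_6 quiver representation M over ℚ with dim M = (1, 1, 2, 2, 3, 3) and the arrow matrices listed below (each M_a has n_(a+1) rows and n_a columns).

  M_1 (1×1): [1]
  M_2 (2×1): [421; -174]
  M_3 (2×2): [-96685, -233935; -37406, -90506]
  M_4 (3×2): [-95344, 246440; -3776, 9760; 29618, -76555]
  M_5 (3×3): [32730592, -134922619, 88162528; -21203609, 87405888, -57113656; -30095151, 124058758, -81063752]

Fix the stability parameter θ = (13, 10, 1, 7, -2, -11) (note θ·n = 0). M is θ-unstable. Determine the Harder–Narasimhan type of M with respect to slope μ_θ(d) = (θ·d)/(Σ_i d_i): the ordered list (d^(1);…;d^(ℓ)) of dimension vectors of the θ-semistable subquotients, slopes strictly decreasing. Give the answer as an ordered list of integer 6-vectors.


Via rank(M_{q-1}∘⋯∘M_p): M ≅ I[1,4], I[3,3], I[4,5], I[5,6]^2, I[6,6].
μ_θ-semistable layers: μ^(1)=31/4; μ^(2)=5/2; μ^(3)=1; μ^(4)=-13/2; μ^(5)=-11

((1, 1, 1, 1, 0, 0); (0, 0, 0, 1, 1, 0); (0, 0, 1, 0, 0, 0); (0, 0, 0, 0, 2, 2); (0, 0, 0, 0, 0, 1))


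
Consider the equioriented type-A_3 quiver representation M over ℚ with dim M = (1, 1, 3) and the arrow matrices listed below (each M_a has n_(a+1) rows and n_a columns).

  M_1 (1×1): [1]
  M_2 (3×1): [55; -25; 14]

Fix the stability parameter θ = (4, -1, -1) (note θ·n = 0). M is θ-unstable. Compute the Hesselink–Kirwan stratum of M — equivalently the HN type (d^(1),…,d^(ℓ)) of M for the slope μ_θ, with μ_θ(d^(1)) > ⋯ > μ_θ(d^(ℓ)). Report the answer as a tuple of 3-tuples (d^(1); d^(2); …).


Interval decomposition of M: I[1,3], I[3,3]^2.
HN type (ℓ=2): μ^(1)=2/3; μ^(2)=-1

((1, 1, 1); (0, 0, 2))


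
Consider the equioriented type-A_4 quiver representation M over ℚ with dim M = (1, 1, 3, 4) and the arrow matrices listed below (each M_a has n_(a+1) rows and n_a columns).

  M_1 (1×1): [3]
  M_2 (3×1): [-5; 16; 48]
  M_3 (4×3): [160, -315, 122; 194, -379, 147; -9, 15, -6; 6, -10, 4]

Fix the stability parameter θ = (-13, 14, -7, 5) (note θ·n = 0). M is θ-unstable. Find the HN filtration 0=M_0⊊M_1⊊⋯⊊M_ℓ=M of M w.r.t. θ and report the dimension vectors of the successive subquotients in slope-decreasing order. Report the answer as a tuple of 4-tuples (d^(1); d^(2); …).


Barcode: M ≅ I[1,4], I[3,4]^2, I[4,4]. HN layers by μ_θ (4 steps, strictly decreasing):
  μ^(1)=5; μ^(2)=7/2; μ^(3)=-7; μ^(4)=-13

((0, 0, 0, 4); (0, 1, 1, 0); (0, 0, 2, 0); (1, 0, 0, 0))


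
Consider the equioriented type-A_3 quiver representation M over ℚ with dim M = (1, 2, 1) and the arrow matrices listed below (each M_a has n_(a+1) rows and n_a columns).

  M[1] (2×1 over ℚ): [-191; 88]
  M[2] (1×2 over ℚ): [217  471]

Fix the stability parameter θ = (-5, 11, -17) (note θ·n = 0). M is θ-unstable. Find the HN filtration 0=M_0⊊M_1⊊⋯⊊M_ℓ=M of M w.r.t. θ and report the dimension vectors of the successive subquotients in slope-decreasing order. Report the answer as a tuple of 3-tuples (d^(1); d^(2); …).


Barcode: M ≅ I[1,3], I[2,2]. HN layers by μ_θ (3 steps, strictly decreasing):
  μ^(1)=11; μ^(2)=-3; μ^(3)=-5

((0, 1, 0); (0, 1, 1); (1, 0, 0))


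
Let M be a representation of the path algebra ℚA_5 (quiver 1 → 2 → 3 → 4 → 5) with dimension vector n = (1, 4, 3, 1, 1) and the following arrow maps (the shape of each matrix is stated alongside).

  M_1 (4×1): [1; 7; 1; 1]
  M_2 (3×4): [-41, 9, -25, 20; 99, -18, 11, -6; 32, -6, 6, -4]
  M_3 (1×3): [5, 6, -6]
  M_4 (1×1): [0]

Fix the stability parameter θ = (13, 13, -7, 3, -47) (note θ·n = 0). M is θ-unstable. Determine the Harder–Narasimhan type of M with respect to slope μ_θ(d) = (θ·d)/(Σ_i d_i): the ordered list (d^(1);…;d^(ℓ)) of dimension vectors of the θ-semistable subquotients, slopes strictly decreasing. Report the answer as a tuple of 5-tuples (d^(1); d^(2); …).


Via rank(M_{q-1}∘⋯∘M_p): M ≅ I[1,4], I[2,2], I[2,3]^2, I[5,5].
μ_θ-semistable layers: μ^(1)=13; μ^(2)=11/2; μ^(3)=3; μ^(4)=-47

((0, 1, 0, 0, 0); (1, 1, 1, 1, 0); (0, 2, 2, 0, 0); (0, 0, 0, 0, 1))


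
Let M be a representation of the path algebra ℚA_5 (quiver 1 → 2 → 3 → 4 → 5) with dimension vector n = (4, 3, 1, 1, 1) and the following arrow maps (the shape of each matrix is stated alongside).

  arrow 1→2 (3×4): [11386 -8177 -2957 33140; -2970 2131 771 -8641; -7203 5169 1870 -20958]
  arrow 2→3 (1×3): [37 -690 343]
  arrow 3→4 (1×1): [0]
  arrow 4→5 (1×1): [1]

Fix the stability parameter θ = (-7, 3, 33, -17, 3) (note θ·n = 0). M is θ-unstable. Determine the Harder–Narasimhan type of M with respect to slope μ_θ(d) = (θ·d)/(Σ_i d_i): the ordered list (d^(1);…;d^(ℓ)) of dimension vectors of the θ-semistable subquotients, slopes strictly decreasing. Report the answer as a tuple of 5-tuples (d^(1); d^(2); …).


Interval decomposition of M: I[1,1], I[1,2]^2, I[1,3], I[4,5].
HN type (ℓ=4): μ^(1)=33; μ^(2)=3; μ^(3)=-7; μ^(4)=-17

((0, 0, 1, 0, 0); (0, 3, 0, 0, 1); (4, 0, 0, 0, 0); (0, 0, 0, 1, 0))


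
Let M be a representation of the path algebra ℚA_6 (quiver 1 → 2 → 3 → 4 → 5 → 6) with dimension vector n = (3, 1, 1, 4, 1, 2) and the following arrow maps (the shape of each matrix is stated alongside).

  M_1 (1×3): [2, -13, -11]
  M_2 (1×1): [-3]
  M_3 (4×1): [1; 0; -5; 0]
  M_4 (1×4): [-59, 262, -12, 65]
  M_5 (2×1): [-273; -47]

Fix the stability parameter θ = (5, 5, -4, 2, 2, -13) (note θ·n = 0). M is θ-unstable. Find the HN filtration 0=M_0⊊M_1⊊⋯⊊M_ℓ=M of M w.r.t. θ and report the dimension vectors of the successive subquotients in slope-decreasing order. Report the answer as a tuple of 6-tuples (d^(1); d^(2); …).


Interval decomposition of M: I[1,1]^2, I[1,6], I[4,4]^3, I[6,6].
HN type (ℓ=4): μ^(1)=5; μ^(2)=2; μ^(3)=-1/2; μ^(4)=-13

((2, 0, 0, 0, 0, 0); (0, 0, 0, 3, 0, 0); (1, 1, 1, 1, 1, 1); (0, 0, 0, 0, 0, 1))


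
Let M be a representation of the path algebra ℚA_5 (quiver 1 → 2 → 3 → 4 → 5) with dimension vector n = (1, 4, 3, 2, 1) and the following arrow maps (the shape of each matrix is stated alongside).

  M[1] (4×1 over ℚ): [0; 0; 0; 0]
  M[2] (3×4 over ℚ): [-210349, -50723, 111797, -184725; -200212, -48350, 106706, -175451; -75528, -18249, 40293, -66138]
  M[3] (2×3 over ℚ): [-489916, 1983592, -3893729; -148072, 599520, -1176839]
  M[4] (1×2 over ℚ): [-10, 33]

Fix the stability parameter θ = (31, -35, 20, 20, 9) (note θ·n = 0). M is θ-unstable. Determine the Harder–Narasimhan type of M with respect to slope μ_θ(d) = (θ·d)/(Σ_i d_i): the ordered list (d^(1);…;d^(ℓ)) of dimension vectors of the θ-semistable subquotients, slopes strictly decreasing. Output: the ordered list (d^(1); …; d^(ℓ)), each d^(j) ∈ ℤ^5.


Via rank(M_{q-1}∘⋯∘M_p): M ≅ I[1,1], I[2,2], I[2,3], I[2,4], I[2,5].
μ_θ-semistable layers: μ^(1)=31; μ^(2)=20; μ^(3)=49/3; μ^(4)=-35

((1, 0, 0, 0, 0); (0, 0, 2, 1, 0); (0, 0, 1, 1, 1); (0, 4, 0, 0, 0))


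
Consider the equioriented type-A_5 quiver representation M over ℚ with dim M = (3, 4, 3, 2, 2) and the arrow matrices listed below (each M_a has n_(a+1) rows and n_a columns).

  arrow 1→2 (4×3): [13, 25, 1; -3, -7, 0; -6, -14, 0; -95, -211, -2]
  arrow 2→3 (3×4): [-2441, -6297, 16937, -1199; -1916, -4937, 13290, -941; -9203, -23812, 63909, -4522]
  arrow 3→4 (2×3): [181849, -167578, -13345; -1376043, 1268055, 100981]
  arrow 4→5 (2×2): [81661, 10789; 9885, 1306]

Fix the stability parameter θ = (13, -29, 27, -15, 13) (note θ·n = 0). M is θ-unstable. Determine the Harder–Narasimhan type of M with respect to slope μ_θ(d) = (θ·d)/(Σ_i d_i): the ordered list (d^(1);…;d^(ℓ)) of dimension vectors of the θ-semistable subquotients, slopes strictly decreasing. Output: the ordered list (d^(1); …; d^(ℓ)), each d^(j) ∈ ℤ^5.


Barcode: M ≅ I[1,1], I[1,2], I[1,3], I[2,5]^2. HN layers by μ_θ (5 steps, strictly decreasing):
  μ^(1)=27; μ^(2)=13; μ^(3)=6; μ^(4)=-8; μ^(5)=-29

((0, 0, 1, 0, 0); (1, 0, 0, 0, 2); (0, 0, 2, 2, 0); (2, 2, 0, 0, 0); (0, 2, 0, 0, 0))


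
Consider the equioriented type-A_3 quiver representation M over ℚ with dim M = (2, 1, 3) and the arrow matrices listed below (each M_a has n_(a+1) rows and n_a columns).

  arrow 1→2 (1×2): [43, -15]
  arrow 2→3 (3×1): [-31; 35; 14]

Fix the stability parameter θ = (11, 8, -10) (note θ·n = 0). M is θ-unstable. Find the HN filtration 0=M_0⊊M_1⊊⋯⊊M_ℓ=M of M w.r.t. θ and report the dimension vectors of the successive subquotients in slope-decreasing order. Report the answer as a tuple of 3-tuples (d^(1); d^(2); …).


Interval decomposition of M: I[1,1], I[1,3], I[3,3]^2.
HN type (ℓ=3): μ^(1)=11; μ^(2)=3; μ^(3)=-10

((1, 0, 0); (1, 1, 1); (0, 0, 2))


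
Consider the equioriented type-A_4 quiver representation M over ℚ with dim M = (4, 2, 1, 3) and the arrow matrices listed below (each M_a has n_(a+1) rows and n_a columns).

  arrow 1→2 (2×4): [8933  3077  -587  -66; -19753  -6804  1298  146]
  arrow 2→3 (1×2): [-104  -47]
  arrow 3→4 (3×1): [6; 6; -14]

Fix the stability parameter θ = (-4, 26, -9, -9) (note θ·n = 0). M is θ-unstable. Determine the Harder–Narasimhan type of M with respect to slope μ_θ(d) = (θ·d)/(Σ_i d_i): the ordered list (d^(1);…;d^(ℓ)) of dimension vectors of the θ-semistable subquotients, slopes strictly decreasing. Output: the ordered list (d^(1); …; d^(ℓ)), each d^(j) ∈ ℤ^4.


Via rank(M_{q-1}∘⋯∘M_p): M ≅ I[1,1]^2, I[1,2], I[1,4], I[4,4]^2.
μ_θ-semistable layers: μ^(1)=26; μ^(2)=8/3; μ^(3)=-4; μ^(4)=-9

((0, 1, 0, 0); (0, 1, 1, 1); (4, 0, 0, 0); (0, 0, 0, 2))


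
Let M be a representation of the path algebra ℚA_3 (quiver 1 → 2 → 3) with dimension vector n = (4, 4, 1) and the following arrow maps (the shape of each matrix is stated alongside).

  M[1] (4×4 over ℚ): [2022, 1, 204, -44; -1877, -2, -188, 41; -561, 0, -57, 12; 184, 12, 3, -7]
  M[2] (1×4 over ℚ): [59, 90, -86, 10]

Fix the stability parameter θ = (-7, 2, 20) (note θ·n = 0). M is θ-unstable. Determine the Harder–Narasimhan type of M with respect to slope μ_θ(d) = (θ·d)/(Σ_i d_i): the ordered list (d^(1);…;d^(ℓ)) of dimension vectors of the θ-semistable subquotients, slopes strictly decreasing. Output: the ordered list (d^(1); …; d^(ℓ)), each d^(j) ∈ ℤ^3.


Interval decomposition of M: I[1,2]^3, I[1,3].
HN type (ℓ=3): μ^(1)=20; μ^(2)=2; μ^(3)=-7

((0, 0, 1); (0, 4, 0); (4, 0, 0))


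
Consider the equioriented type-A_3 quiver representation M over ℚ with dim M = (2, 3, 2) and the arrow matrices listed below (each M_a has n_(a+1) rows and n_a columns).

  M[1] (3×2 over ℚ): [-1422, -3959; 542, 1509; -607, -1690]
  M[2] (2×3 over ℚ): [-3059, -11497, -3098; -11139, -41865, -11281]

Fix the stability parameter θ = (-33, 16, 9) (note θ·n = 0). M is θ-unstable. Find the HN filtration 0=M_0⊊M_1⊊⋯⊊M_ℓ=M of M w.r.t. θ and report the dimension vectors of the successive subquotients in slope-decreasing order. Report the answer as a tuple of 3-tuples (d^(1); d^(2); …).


Interval decomposition of M: I[1,2], I[1,3], I[2,3].
HN type (ℓ=3): μ^(1)=16; μ^(2)=25/2; μ^(3)=-33

((0, 1, 0); (0, 2, 2); (2, 0, 0))


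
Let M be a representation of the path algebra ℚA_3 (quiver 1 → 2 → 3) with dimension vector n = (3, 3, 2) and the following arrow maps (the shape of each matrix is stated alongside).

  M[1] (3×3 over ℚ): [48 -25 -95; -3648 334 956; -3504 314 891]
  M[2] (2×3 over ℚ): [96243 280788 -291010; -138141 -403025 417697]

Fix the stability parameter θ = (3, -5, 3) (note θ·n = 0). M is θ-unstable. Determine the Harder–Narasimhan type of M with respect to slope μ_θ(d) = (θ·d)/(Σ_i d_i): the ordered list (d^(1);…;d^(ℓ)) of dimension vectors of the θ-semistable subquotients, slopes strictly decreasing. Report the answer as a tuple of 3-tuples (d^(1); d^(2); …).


Interval decomposition of M: I[1,1], I[1,3]^2, I[2,2].
HN type (ℓ=3): μ^(1)=3; μ^(2)=-1; μ^(3)=-5

((1, 0, 2); (2, 2, 0); (0, 1, 0))


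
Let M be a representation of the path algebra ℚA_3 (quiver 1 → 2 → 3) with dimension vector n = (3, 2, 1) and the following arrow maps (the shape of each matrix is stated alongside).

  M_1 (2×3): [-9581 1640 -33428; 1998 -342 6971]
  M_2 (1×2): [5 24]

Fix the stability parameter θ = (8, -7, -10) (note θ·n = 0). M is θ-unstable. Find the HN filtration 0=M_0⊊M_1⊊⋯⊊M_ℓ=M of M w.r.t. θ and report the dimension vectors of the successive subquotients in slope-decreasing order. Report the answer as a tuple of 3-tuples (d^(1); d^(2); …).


Interval decomposition of M: I[1,1], I[1,2], I[1,3].
HN type (ℓ=3): μ^(1)=8; μ^(2)=1/2; μ^(3)=-3

((1, 0, 0); (1, 1, 0); (1, 1, 1))


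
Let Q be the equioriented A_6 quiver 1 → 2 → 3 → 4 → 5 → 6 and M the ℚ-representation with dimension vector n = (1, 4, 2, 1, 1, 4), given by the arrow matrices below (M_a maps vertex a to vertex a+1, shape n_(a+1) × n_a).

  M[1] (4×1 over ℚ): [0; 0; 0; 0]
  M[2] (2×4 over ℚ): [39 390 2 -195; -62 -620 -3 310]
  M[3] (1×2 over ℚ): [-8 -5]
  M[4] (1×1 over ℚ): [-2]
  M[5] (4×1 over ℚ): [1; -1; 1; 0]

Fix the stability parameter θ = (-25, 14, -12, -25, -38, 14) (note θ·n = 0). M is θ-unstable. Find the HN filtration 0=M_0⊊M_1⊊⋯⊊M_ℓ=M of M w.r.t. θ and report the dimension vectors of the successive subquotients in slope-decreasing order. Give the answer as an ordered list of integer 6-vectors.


Via rank(M_{q-1}∘⋯∘M_p): M ≅ I[1,1], I[2,2]^2, I[2,3], I[2,6], I[6,6]^3.
μ_θ-semistable layers: μ^(1)=14; μ^(2)=1; μ^(3)=-61/4; μ^(4)=-25

((0, 2, 0, 0, 0, 4); (0, 1, 1, 0, 0, 0); (0, 1, 1, 1, 1, 0); (1, 0, 0, 0, 0, 0))


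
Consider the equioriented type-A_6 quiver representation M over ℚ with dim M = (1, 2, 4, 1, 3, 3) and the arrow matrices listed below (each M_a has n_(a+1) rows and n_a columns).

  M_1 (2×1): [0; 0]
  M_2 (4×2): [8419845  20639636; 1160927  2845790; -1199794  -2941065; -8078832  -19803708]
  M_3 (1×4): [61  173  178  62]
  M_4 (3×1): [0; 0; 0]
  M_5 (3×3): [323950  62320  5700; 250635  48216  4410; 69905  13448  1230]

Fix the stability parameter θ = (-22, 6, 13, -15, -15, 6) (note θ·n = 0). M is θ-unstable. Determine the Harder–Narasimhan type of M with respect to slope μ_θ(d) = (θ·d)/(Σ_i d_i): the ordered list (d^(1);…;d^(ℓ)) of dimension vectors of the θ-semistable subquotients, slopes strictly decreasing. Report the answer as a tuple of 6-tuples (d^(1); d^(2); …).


Via rank(M_{q-1}∘⋯∘M_p): M ≅ I[1,1], I[2,3]^2, I[3,3], I[3,4], I[5,5]^2, I[5,6], I[6,6]^2.
μ_θ-semistable layers: μ^(1)=13; μ^(2)=6; μ^(3)=-1; μ^(4)=-15; μ^(5)=-22

((0, 0, 3, 0, 0, 0); (0, 2, 0, 0, 0, 3); (0, 0, 1, 1, 0, 0); (0, 0, 0, 0, 3, 0); (1, 0, 0, 0, 0, 0))


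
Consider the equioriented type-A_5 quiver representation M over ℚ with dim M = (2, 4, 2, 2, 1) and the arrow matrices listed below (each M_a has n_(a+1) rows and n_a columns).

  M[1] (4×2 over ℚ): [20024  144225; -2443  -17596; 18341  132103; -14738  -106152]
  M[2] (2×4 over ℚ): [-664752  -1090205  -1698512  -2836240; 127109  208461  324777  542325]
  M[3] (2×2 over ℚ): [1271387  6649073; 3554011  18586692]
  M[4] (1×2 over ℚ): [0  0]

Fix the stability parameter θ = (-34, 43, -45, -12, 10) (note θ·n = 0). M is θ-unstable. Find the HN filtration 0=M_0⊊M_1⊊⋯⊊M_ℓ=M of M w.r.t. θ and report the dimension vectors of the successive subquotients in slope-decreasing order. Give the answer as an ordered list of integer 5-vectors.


Via rank(M_{q-1}∘⋯∘M_p): M ≅ I[1,2], I[1,4], I[2,2], I[2,4], I[5,5].
μ_θ-semistable layers: μ^(1)=43; μ^(2)=10; μ^(3)=-14/3; μ^(4)=-34

((0, 2, 0, 0, 0); (0, 0, 0, 0, 1); (0, 2, 2, 2, 0); (2, 0, 0, 0, 0))


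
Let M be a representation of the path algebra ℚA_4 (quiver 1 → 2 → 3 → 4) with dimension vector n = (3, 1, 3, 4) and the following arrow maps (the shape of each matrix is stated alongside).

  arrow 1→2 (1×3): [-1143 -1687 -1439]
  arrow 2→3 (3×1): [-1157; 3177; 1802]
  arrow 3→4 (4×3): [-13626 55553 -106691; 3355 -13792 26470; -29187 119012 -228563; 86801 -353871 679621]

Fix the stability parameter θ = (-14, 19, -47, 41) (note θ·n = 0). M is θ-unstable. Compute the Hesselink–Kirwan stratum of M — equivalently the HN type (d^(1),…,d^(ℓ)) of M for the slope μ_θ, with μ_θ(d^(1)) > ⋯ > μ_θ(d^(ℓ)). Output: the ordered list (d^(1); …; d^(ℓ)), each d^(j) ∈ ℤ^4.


Via rank(M_{q-1}∘⋯∘M_p): M ≅ I[1,1]^2, I[1,4], I[3,4]^2, I[4,4].
μ_θ-semistable layers: μ^(1)=41; μ^(2)=-14; μ^(3)=-47

((0, 0, 0, 4); (3, 1, 1, 0); (0, 0, 2, 0))


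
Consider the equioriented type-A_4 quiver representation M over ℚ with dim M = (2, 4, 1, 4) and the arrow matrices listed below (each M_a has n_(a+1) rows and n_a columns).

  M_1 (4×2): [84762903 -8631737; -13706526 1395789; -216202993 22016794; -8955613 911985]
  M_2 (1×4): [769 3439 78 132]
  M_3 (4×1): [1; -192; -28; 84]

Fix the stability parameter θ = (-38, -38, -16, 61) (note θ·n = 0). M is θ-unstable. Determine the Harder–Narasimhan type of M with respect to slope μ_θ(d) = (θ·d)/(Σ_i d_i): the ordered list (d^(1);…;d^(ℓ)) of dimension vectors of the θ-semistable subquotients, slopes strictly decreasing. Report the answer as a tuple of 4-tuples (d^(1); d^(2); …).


Interval decomposition of M: I[1,2], I[1,4], I[2,2]^2, I[4,4]^3.
HN type (ℓ=3): μ^(1)=61; μ^(2)=-16; μ^(3)=-38

((0, 0, 0, 4); (0, 0, 1, 0); (2, 4, 0, 0))


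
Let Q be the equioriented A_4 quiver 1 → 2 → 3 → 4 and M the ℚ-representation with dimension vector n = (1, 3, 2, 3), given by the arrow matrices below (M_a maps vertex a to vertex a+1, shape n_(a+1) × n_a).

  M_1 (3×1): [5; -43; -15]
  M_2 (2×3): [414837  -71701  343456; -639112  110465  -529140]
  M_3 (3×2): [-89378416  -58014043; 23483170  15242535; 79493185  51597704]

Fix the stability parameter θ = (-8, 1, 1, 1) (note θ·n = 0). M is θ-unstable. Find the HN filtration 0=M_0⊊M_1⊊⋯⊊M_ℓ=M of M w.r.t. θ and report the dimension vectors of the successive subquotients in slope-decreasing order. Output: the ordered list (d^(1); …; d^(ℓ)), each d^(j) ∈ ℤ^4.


Via rank(M_{q-1}∘⋯∘M_p): M ≅ I[1,4], I[2,2], I[2,4], I[4,4].
μ_θ-semistable layers: μ^(1)=1; μ^(2)=-8

((0, 3, 2, 3); (1, 0, 0, 0))


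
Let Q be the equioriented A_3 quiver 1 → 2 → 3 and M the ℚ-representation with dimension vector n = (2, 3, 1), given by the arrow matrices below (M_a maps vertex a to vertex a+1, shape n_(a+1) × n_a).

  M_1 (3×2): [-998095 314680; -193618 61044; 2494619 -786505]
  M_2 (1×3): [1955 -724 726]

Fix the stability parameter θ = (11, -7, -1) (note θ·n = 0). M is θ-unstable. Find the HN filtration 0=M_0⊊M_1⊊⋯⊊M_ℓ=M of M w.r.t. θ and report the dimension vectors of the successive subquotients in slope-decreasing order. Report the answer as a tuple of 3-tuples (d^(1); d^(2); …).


Interval decomposition of M: I[1,2], I[1,3], I[2,2].
HN type (ℓ=3): μ^(1)=2; μ^(2)=1; μ^(3)=-7

((1, 1, 0); (1, 1, 1); (0, 1, 0))


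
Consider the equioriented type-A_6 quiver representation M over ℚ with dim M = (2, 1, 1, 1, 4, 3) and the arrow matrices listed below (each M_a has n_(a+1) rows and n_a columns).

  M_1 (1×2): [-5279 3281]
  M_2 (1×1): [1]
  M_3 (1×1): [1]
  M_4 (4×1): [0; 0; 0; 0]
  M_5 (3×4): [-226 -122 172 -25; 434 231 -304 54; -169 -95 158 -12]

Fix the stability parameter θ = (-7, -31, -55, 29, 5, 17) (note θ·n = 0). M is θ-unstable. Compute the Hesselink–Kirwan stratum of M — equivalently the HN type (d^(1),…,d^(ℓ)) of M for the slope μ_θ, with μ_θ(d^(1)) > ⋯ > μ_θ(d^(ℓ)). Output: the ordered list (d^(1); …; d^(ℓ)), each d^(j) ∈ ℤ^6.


Barcode: M ≅ I[1,1], I[1,4], I[5,5], I[5,6]^3. HN layers by μ_θ (5 steps, strictly decreasing):
  μ^(1)=29; μ^(2)=17; μ^(3)=5; μ^(4)=-7; μ^(5)=-31

((0, 0, 0, 1, 0, 0); (0, 0, 0, 0, 0, 3); (0, 0, 0, 0, 4, 0); (1, 0, 0, 0, 0, 0); (1, 1, 1, 0, 0, 0))


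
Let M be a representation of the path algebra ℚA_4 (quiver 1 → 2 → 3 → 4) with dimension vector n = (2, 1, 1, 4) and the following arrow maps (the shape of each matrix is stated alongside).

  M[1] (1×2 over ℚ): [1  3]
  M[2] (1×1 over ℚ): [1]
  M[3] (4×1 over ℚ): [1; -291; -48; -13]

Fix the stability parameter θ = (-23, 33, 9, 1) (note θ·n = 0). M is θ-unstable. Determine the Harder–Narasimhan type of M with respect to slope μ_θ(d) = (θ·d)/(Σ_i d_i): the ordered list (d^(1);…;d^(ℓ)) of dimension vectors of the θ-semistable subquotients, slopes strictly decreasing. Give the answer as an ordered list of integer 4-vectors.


Barcode: M ≅ I[1,1], I[1,4], I[4,4]^3. HN layers by μ_θ (3 steps, strictly decreasing):
  μ^(1)=43/3; μ^(2)=1; μ^(3)=-23

((0, 1, 1, 1); (0, 0, 0, 3); (2, 0, 0, 0))


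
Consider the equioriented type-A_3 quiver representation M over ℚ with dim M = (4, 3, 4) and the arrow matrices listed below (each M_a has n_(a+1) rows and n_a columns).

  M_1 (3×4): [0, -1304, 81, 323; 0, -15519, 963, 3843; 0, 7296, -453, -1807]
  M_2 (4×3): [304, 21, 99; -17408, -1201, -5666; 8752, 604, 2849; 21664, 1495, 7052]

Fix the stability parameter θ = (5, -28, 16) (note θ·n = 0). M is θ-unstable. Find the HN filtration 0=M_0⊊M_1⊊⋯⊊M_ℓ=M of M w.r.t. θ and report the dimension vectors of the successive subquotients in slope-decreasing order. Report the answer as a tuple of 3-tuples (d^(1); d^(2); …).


Via rank(M_{q-1}∘⋯∘M_p): M ≅ I[1,1]^2, I[1,3]^2, I[2,2], I[3,3]^2.
μ_θ-semistable layers: μ^(1)=16; μ^(2)=5; μ^(3)=-23/2; μ^(4)=-28

((0, 0, 4); (2, 0, 0); (2, 2, 0); (0, 1, 0))


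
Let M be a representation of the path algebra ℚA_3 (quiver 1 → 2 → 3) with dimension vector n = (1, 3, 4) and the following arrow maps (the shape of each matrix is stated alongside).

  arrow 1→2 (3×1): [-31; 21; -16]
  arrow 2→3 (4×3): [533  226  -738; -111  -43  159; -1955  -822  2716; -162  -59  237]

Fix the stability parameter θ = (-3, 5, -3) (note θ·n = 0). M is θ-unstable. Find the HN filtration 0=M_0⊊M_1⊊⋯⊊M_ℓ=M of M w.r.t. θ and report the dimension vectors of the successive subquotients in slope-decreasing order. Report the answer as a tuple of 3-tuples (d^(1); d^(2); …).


Interval decomposition of M: I[1,3], I[2,3]^2, I[3,3].
HN type (ℓ=2): μ^(1)=1; μ^(2)=-3

((0, 3, 3); (1, 0, 1))


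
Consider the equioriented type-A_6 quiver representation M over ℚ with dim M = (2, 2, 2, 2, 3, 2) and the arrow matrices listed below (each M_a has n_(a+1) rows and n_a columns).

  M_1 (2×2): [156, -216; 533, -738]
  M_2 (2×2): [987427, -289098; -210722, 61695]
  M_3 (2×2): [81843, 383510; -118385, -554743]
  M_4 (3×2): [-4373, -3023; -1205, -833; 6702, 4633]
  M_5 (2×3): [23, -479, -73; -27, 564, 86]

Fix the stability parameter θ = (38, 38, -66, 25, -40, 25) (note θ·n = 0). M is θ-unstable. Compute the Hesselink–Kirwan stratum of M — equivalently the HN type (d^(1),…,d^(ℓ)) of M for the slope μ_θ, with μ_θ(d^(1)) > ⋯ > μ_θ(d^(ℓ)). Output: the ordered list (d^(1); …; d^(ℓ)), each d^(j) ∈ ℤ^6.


Barcode: M ≅ I[1,1], I[1,6], I[2,6], I[5,5]. HN layers by μ_θ (6 steps, strictly decreasing):
  μ^(1)=38; μ^(2)=25; μ^(3)=-1; μ^(4)=-15/2; μ^(5)=-14; μ^(6)=-40

((1, 0, 0, 0, 0, 0); (0, 0, 0, 0, 0, 2); (1, 1, 1, 1, 1, 0); (0, 0, 0, 1, 1, 0); (0, 1, 1, 0, 0, 0); (0, 0, 0, 0, 1, 0))


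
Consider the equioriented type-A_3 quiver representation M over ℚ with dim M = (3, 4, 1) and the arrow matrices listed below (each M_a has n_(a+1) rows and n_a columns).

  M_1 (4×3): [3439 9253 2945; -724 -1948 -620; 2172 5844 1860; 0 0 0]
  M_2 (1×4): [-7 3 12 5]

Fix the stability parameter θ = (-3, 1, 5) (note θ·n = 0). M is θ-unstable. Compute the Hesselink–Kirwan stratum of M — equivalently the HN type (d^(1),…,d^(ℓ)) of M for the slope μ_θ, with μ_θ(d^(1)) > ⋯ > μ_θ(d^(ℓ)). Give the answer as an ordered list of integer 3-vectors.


Interval decomposition of M: I[1,1]^2, I[1,3], I[2,2]^3.
HN type (ℓ=3): μ^(1)=5; μ^(2)=1; μ^(3)=-3

((0, 0, 1); (0, 4, 0); (3, 0, 0))


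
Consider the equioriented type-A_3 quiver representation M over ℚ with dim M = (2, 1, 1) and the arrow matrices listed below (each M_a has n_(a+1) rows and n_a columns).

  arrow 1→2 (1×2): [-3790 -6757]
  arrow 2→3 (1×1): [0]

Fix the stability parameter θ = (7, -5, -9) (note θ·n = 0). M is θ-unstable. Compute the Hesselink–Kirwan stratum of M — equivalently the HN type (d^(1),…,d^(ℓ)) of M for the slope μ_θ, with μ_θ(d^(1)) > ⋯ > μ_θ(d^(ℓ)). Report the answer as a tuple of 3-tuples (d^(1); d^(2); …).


Interval decomposition of M: I[1,1], I[1,2], I[3,3].
HN type (ℓ=3): μ^(1)=7; μ^(2)=1; μ^(3)=-9

((1, 0, 0); (1, 1, 0); (0, 0, 1))


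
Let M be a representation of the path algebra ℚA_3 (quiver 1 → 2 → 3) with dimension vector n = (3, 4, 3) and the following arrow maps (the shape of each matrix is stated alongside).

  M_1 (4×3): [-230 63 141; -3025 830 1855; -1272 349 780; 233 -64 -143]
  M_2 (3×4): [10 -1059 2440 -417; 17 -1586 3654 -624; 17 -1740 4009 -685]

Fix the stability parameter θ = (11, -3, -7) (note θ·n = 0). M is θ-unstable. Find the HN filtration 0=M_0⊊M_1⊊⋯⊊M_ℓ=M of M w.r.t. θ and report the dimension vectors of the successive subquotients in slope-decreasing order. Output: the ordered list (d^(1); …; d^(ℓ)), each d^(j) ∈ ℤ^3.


Via rank(M_{q-1}∘⋯∘M_p): M ≅ I[1,2], I[1,3]^2, I[2,3].
μ_θ-semistable layers: μ^(1)=4; μ^(2)=1/3; μ^(3)=-5

((1, 1, 0); (2, 2, 2); (0, 1, 1))


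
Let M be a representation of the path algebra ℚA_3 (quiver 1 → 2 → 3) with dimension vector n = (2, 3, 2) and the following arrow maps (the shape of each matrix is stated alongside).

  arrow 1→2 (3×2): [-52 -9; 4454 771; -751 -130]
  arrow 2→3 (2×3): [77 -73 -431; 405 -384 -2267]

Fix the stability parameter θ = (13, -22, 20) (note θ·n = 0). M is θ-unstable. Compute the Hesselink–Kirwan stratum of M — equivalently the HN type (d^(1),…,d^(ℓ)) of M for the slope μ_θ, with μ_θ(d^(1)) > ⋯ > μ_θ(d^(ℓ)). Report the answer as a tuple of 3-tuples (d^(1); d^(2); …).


Barcode: M ≅ I[1,3]^2, I[2,2]. HN layers by μ_θ (3 steps, strictly decreasing):
  μ^(1)=20; μ^(2)=-9/2; μ^(3)=-22

((0, 0, 2); (2, 2, 0); (0, 1, 0))


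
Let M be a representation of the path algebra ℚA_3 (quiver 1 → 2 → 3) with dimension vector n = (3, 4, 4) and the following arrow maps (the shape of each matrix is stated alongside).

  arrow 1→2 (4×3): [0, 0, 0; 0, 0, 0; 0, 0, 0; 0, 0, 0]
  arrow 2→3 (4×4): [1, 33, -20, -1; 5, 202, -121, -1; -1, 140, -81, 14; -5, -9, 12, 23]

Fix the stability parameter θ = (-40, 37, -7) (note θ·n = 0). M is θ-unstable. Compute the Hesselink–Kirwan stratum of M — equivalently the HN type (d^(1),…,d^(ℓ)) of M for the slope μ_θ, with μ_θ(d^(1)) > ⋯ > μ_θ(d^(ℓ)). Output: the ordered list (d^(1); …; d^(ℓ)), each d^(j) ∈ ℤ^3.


Barcode: M ≅ I[1,1]^3, I[2,3]^4. HN layers by μ_θ (2 steps, strictly decreasing):
  μ^(1)=15; μ^(2)=-40

((0, 4, 4); (3, 0, 0))


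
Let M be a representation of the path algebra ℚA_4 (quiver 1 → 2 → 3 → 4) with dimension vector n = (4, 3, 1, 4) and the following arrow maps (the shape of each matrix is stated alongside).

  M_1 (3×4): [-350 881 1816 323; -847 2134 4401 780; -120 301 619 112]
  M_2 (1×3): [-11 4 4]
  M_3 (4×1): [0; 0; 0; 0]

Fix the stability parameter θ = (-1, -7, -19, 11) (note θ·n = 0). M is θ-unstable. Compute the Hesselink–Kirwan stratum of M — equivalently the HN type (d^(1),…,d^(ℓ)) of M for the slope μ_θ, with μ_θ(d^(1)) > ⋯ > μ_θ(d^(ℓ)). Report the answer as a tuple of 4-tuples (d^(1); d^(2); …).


Interval decomposition of M: I[1,1], I[1,2]^2, I[1,3], I[4,4]^4.
HN type (ℓ=4): μ^(1)=11; μ^(2)=-1; μ^(3)=-4; μ^(4)=-9

((0, 0, 0, 4); (1, 0, 0, 0); (2, 2, 0, 0); (1, 1, 1, 0))


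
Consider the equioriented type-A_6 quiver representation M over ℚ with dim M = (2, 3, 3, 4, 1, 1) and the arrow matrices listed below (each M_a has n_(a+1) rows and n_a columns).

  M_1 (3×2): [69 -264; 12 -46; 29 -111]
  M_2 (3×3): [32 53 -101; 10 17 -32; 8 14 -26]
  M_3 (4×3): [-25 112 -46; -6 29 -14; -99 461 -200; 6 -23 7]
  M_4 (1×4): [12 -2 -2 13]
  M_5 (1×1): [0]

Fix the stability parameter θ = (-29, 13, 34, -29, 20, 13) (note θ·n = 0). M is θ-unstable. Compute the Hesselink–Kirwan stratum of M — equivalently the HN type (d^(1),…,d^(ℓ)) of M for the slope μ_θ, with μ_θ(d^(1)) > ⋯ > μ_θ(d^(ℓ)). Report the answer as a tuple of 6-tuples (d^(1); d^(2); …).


Interval decomposition of M: I[1,2], I[1,5], I[2,4], I[3,4], I[4,4], I[6,6].
HN type (ℓ=5): μ^(1)=20; μ^(2)=13; μ^(3)=6; μ^(4)=5/2; μ^(5)=-29

((0, 0, 0, 0, 1, 0); (0, 1, 0, 0, 0, 1); (0, 2, 2, 2, 0, 0); (0, 0, 1, 1, 0, 0); (2, 0, 0, 1, 0, 0))


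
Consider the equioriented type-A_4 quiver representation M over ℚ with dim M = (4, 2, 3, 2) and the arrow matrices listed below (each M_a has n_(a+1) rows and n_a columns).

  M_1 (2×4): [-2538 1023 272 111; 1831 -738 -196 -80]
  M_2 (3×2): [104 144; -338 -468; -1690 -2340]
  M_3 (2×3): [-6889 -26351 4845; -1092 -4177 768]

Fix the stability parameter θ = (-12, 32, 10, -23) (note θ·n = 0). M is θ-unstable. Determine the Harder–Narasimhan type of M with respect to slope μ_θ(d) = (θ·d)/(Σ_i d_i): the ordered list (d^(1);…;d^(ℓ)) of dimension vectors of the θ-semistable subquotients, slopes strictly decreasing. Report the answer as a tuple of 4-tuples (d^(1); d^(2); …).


Via rank(M_{q-1}∘⋯∘M_p): M ≅ I[1,1]^2, I[1,2], I[1,4], I[3,3], I[3,4].
μ_θ-semistable layers: μ^(1)=32; μ^(2)=10; μ^(3)=19/3; μ^(4)=-13/2; μ^(5)=-12

((0, 1, 0, 0); (0, 0, 1, 0); (0, 1, 1, 1); (0, 0, 1, 1); (4, 0, 0, 0))


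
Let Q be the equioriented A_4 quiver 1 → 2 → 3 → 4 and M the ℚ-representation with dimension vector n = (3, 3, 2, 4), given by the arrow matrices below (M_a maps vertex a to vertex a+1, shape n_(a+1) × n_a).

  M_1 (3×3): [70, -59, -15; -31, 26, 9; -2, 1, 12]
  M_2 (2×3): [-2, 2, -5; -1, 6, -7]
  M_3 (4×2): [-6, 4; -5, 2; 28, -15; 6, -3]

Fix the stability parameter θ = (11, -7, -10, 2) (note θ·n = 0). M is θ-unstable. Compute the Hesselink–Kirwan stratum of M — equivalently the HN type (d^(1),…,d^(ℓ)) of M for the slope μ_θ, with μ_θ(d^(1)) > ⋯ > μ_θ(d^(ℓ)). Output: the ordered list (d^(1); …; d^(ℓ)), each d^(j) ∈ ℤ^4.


Via rank(M_{q-1}∘⋯∘M_p): M ≅ I[1,2], I[1,4]^2, I[4,4]^2.
μ_θ-semistable layers: μ^(1)=2; μ^(2)=-2

((1, 1, 0, 4); (2, 2, 2, 0))


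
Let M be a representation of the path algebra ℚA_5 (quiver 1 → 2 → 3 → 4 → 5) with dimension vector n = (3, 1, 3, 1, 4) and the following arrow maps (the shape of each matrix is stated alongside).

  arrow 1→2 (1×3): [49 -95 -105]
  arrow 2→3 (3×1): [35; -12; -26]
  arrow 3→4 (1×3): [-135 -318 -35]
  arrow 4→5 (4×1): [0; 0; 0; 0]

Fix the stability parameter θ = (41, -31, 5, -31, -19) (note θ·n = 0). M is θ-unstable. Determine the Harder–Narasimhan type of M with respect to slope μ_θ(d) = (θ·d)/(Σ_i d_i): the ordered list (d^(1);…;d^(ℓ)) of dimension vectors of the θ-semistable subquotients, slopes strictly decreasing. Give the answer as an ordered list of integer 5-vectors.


Via rank(M_{q-1}∘⋯∘M_p): M ≅ I[1,1]^2, I[1,4], I[3,3]^2, I[5,5]^4.
μ_θ-semistable layers: μ^(1)=41; μ^(2)=5; μ^(3)=-4; μ^(4)=-19

((2, 0, 0, 0, 0); (0, 0, 2, 0, 0); (1, 1, 1, 1, 0); (0, 0, 0, 0, 4))


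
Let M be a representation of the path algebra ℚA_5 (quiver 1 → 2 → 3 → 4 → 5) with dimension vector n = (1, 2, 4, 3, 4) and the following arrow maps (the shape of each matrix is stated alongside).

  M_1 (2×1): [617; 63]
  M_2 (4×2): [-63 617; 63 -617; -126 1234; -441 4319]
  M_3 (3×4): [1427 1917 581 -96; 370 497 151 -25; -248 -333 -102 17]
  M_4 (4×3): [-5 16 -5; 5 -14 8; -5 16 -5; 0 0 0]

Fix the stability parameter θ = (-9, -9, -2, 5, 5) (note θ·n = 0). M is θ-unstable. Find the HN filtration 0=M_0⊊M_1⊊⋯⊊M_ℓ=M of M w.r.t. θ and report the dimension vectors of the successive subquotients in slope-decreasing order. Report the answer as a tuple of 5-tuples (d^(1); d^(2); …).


Barcode: M ≅ I[1,2], I[2,3], I[3,4], I[3,5]^2, I[5,5]^2. HN layers by μ_θ (3 steps, strictly decreasing):
  μ^(1)=5; μ^(2)=-2; μ^(3)=-9

((0, 0, 0, 3, 4); (0, 0, 4, 0, 0); (1, 2, 0, 0, 0))


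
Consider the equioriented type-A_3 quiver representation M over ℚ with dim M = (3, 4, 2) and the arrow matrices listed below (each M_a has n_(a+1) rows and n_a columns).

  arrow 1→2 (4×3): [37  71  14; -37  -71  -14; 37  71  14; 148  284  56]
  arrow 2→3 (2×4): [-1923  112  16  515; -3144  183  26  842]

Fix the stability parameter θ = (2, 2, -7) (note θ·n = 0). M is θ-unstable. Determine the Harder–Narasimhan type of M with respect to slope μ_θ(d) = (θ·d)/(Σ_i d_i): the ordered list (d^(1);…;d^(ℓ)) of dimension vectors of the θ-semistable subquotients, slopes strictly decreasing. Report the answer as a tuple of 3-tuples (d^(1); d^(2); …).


Interval decomposition of M: I[1,1]^2, I[1,3], I[2,2]^2, I[2,3].
HN type (ℓ=3): μ^(1)=2; μ^(2)=-1; μ^(3)=-5/2

((2, 2, 0); (1, 1, 1); (0, 1, 1))


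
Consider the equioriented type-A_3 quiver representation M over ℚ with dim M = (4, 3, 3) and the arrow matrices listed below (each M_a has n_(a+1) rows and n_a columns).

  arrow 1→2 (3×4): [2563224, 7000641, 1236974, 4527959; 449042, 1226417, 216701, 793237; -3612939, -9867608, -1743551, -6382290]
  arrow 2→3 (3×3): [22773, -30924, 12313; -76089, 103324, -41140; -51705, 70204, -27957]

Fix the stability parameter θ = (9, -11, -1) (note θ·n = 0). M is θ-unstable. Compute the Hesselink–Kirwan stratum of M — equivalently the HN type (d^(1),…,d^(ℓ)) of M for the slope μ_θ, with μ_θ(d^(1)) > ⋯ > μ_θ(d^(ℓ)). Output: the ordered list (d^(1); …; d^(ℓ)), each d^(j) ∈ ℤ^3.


Via rank(M_{q-1}∘⋯∘M_p): M ≅ I[1,1], I[1,2], I[1,3]^2, I[3,3].
μ_θ-semistable layers: μ^(1)=9; μ^(2)=-1

((1, 0, 0); (3, 3, 3))
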